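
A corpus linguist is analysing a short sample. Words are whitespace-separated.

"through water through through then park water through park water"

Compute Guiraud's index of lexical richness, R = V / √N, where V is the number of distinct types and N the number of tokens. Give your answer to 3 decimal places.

N = 10, V = 4.
√N = 3.162278
R = 4 / 3.162278 = 1.265

1.265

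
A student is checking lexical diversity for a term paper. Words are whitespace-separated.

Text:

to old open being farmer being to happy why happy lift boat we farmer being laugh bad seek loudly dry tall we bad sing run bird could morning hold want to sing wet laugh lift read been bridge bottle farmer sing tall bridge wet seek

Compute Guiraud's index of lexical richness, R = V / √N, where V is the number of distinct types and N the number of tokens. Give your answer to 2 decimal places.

N = 45, V = 28.
√N = 6.708204
R = 28 / 6.708204 = 4.17

4.17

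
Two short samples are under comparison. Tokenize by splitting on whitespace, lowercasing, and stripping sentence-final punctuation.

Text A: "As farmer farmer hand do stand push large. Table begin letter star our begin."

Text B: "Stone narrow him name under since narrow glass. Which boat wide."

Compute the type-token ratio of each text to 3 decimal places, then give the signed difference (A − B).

TTR(A) = 12/14 = 0.857
TTR(B) = 10/11 = 0.909
Difference = 0.857 − 0.909 = -0.052

-0.052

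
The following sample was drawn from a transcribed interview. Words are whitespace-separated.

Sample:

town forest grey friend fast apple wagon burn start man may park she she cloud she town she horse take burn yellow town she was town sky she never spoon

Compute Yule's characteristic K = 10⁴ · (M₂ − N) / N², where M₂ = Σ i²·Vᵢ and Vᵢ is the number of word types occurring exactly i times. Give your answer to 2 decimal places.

Frequencies: she:6, town:4, burn:2, forest:1, grey:1, friend:1, fast:1, apple:1, wagon:1, start:1, man:1, may:1, park:1, cloud:1, horse:1, take:1, yellow:1, was:1, sky:1, never:1, … (1 more, each freq 1)
N = 30. Frequency spectrum: V_1=18, V_2=1, V_4=1, V_6=1
M₂ = 1²·18 + 2²·1 + 4²·1 + 6²·1 = 74
K = 10000 × (74 − 30) / 30² = 488.89

488.89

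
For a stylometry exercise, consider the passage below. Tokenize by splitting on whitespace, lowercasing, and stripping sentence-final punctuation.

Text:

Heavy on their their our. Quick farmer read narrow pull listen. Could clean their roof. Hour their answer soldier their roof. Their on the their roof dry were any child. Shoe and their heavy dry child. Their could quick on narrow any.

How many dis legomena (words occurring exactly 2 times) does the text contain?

7

Frequencies: their:9, on:3, roof:3, heavy:2, quick:2, narrow:2, could:2, dry:2, any:2, child:2, our:1, farmer:1, read:1, pull:1, listen:1, clean:1, hour:1, answer:1, soldier:1, the:1, … (3 more, each freq 1)
Words with frequency 2: any, child, could, dry, heavy, narrow, quick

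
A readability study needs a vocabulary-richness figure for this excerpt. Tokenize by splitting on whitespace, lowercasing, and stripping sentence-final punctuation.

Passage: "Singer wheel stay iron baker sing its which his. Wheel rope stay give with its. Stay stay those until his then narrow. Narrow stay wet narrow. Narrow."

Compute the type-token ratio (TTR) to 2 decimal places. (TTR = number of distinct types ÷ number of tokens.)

0.63

N = 27 tokens, V = 17 types.
TTR = V / N = 17 / 27 = 0.63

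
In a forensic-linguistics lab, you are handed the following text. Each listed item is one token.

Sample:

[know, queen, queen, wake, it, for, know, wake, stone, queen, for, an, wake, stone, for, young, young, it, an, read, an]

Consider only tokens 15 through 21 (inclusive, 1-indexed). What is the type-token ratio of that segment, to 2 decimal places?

0.71

Segment tokens 15–21: for, young, young, it, an, read, an
Segment N = 7, segment V = 5.
TTR = 5 / 7 = 0.71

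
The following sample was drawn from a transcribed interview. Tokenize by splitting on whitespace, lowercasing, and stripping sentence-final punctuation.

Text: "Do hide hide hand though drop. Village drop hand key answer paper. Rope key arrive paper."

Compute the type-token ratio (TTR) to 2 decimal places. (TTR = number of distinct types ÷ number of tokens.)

N = 16 tokens, V = 11 types.
TTR = V / N = 11 / 16 = 0.69

0.69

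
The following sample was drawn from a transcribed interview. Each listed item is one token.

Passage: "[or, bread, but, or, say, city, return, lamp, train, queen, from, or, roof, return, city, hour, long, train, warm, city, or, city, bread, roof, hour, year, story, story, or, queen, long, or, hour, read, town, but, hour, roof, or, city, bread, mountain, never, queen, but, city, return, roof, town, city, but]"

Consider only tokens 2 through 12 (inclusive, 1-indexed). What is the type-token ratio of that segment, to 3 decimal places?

Segment tokens 2–12: bread, but, or, say, city, return, lamp, train, queen, from, or
Segment N = 11, segment V = 10.
TTR = 10 / 11 = 0.909

0.909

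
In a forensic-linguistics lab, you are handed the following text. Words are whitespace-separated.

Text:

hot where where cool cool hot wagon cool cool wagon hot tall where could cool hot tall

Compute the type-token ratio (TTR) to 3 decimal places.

0.353

N = 17 tokens, V = 6 types.
TTR = V / N = 6 / 17 = 0.353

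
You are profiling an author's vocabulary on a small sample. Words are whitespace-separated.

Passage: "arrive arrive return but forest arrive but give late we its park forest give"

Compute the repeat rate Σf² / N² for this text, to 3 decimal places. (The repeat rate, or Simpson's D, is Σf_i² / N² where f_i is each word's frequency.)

Frequencies: arrive:3, but:2, forest:2, give:2, return:1, late:1, we:1, its:1, park:1
Σf² = 26; N² = 196
Repeat rate = 26 / 196 = 0.133

0.133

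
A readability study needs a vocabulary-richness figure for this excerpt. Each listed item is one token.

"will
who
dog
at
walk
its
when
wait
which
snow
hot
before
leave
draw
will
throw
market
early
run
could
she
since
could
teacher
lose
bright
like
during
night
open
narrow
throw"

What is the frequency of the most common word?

Frequencies: will:2, throw:2, could:2, who:1, dog:1, at:1, walk:1, its:1, when:1, wait:1, which:1, snow:1, hot:1, before:1, leave:1, draw:1, market:1, early:1, run:1, she:1, … (9 more, each freq 1)
Most common: 'will' with frequency 2.

2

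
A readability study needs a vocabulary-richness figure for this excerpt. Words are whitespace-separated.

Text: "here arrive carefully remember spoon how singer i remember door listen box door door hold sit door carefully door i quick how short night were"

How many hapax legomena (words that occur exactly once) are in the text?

12

Frequencies: door:5, carefully:2, remember:2, how:2, i:2, here:1, arrive:1, spoon:1, singer:1, listen:1, box:1, hold:1, sit:1, quick:1, short:1, night:1, were:1
Hapax (freq=1): arrive, box, here, hold, listen, night, quick, short, singer, sit, spoon, were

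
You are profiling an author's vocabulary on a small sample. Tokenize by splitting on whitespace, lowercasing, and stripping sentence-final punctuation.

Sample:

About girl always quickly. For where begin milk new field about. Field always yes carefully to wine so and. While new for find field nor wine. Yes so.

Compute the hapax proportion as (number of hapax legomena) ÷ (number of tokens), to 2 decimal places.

0.39

Frequencies: field:3, about:2, always:2, for:2, new:2, yes:2, wine:2, so:2, girl:1, quickly:1, where:1, begin:1, milk:1, carefully:1, to:1, and:1, while:1, find:1, nor:1
Hapax count = 11; token count = 28.
Ratio = 11 / 28 = 0.39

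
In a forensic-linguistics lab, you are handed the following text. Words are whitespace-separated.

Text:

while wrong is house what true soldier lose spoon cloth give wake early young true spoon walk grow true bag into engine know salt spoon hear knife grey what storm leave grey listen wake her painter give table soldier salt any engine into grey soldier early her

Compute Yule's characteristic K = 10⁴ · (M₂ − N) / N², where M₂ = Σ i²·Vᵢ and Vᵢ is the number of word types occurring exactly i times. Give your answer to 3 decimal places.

181.077

Frequencies: true:3, soldier:3, spoon:3, grey:3, what:2, give:2, wake:2, early:2, into:2, engine:2, salt:2, her:2, while:1, wrong:1, is:1, house:1, lose:1, cloth:1, young:1, walk:1, … (11 more, each freq 1)
N = 47. Frequency spectrum: V_1=19, V_2=8, V_3=4
M₂ = 1²·19 + 2²·8 + 3²·4 = 87
K = 10000 × (87 − 47) / 47² = 181.077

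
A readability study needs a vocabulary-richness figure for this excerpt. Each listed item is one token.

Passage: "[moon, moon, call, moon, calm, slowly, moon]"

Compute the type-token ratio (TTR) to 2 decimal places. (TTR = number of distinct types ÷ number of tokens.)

N = 7 tokens, V = 4 types.
TTR = V / N = 4 / 7 = 0.57

0.57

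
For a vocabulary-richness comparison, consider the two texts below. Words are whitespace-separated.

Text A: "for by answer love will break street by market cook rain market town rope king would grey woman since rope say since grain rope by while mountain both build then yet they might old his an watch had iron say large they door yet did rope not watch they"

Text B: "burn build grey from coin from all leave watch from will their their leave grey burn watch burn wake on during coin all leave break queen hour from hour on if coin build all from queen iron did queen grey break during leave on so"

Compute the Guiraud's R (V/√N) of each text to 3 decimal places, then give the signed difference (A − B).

2.305

A: V=37, N=49, R=5.286
B: V=20, N=45, R=2.981
Difference = 5.286 − 2.981 = 2.305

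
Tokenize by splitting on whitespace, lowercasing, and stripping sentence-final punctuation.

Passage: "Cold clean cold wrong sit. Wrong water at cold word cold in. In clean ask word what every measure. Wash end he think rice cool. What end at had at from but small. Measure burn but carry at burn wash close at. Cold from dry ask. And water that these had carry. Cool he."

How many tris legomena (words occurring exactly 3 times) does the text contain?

0

Frequencies: cold:5, at:5, clean:2, wrong:2, water:2, word:2, in:2, ask:2, what:2, measure:2, wash:2, end:2, he:2, cool:2, had:2, from:2, but:2, burn:2, carry:2, sit:1, … (9 more, each freq 1)
Words with frequency 3: (none)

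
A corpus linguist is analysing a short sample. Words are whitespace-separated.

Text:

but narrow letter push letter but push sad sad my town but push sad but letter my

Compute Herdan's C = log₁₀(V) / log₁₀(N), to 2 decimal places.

0.69

N = 17, V = 7.
log₁₀(V) = 0.845098, log₁₀(N) = 1.230449
C = 0.845098 / 1.230449 = 0.69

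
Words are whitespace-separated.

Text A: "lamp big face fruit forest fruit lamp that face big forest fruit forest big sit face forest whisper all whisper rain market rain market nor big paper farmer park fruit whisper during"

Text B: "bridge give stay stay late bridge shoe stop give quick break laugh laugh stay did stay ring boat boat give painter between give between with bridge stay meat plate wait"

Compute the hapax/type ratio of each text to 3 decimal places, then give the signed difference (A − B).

-0.167

A: hapax=8, V=16, ratio=0.500
B: hapax=12, V=18, ratio=0.667
Difference = 0.500 − 0.667 = -0.167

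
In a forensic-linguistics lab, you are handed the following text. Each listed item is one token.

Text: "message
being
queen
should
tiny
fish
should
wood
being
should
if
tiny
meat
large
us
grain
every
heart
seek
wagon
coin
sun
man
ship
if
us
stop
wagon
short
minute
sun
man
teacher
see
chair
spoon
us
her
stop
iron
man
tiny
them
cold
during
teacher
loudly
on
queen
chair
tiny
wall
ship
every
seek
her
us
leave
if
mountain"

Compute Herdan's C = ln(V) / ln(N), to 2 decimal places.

0.88

N = 60, V = 37.
ln(V) = 3.610918, ln(N) = 4.094345
C = 3.610918 / 4.094345 = 0.88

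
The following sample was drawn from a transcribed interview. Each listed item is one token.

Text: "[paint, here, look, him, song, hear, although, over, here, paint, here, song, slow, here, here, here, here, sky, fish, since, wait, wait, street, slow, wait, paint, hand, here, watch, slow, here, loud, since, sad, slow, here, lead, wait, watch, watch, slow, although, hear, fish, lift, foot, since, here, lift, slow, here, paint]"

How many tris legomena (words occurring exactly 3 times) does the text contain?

Frequencies: here:12, slow:6, paint:4, wait:4, since:3, watch:3, song:2, hear:2, although:2, fish:2, lift:2, look:1, him:1, over:1, sky:1, street:1, hand:1, loud:1, sad:1, lead:1, … (1 more, each freq 1)
Words with frequency 3: since, watch

2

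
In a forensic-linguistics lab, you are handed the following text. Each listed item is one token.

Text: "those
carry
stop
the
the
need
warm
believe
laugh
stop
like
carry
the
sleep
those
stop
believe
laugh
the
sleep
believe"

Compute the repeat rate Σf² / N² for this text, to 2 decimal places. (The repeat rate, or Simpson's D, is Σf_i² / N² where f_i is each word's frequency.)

0.12

Frequencies: the:4, stop:3, believe:3, those:2, carry:2, laugh:2, sleep:2, need:1, warm:1, like:1
Σf² = 53; N² = 441
Repeat rate = 53 / 441 = 0.12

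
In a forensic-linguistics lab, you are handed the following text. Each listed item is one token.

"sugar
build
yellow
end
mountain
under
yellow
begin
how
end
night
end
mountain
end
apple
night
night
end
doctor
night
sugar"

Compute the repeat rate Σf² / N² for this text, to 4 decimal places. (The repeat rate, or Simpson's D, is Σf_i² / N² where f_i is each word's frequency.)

Frequencies: end:5, night:4, sugar:2, yellow:2, mountain:2, build:1, under:1, begin:1, how:1, apple:1, doctor:1
Σf² = 59; N² = 441
Repeat rate = 59 / 441 = 0.1338

0.1338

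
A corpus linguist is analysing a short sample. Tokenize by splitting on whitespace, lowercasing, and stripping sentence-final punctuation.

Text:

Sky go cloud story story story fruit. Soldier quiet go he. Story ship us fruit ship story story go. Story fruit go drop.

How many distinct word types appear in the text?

Distinct types: {cloud, drop, fruit, go, he, quiet, ship, sky, soldier, story, us}
V = 11

11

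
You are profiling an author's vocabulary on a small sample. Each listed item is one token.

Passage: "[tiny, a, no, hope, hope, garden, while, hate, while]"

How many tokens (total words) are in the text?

9

Tokens: tiny, a, no, hope, hope, garden, while, hate, while
N = 9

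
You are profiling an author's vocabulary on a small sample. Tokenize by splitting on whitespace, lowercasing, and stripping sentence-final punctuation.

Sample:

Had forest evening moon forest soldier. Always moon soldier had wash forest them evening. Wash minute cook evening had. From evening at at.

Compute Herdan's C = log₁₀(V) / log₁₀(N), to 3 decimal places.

N = 23, V = 12.
log₁₀(V) = 1.079181, log₁₀(N) = 1.361728
C = 1.079181 / 1.361728 = 0.793

0.793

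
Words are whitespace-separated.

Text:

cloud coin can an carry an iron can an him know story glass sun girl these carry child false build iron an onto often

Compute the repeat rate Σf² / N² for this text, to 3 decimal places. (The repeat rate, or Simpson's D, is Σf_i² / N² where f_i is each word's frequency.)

Frequencies: an:4, can:2, carry:2, iron:2, cloud:1, coin:1, him:1, know:1, story:1, glass:1, sun:1, girl:1, these:1, child:1, false:1, build:1, onto:1, often:1
Σf² = 42; N² = 576
Repeat rate = 42 / 576 = 0.073

0.073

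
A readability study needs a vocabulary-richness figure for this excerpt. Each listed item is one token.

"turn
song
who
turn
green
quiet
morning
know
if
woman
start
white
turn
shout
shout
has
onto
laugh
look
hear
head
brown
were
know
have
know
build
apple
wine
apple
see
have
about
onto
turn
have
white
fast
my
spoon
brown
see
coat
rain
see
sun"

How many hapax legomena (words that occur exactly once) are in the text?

Frequencies: turn:4, know:3, have:3, see:3, white:2, shout:2, onto:2, brown:2, apple:2, song:1, who:1, green:1, quiet:1, morning:1, if:1, woman:1, start:1, has:1, laugh:1, look:1, … (12 more, each freq 1)
Hapax (freq=1): about, build, coat, fast, green, has, head, hear, if, laugh, look, morning, my, quiet, rain, song, spoon, start, sun, were, who, wine, woman

23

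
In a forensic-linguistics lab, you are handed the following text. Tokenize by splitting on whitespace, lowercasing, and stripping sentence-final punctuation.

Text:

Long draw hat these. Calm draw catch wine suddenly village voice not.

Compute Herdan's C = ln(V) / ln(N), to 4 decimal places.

0.9650

N = 12, V = 11.
ln(V) = 2.397895, ln(N) = 2.484907
C = 2.397895 / 2.484907 = 0.9650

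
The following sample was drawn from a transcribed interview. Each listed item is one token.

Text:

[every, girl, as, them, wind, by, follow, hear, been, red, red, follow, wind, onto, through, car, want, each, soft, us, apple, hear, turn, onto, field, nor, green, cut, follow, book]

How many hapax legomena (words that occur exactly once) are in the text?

19

Frequencies: follow:3, wind:2, hear:2, red:2, onto:2, every:1, girl:1, as:1, them:1, by:1, been:1, through:1, car:1, want:1, each:1, soft:1, us:1, apple:1, turn:1, field:1, … (4 more, each freq 1)
Hapax (freq=1): apple, as, been, book, by, car, cut, each, every, field, girl, green, nor, soft, them, through, turn, us, want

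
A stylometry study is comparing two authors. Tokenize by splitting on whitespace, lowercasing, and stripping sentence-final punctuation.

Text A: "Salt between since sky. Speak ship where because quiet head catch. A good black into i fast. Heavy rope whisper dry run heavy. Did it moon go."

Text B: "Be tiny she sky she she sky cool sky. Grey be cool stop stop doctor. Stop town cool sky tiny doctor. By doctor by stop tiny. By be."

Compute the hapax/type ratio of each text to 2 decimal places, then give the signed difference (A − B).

0.76

A: hapax=25, V=26, ratio=0.96
B: hapax=2, V=10, ratio=0.20
Difference = 0.96 − 0.20 = 0.76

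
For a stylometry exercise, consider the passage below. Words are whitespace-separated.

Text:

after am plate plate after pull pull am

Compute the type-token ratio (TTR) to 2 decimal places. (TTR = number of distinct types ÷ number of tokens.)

0.50

N = 8 tokens, V = 4 types.
TTR = V / N = 4 / 8 = 0.50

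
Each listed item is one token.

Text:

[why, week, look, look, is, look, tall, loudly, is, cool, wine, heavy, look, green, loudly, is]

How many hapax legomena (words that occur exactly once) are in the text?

Frequencies: look:4, is:3, loudly:2, why:1, week:1, tall:1, cool:1, wine:1, heavy:1, green:1
Hapax (freq=1): cool, green, heavy, tall, week, why, wine

7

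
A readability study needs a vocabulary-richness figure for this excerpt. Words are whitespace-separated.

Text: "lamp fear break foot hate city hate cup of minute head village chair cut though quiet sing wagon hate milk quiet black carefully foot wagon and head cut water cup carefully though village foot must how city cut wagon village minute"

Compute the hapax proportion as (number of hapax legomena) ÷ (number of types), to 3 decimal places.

0.500

Frequencies: foot:3, hate:3, village:3, cut:3, wagon:3, city:2, cup:2, minute:2, head:2, though:2, quiet:2, carefully:2, lamp:1, fear:1, break:1, of:1, chair:1, sing:1, milk:1, black:1, … (4 more, each freq 1)
Hapax count = 12; type count = 24.
Ratio = 12 / 24 = 0.500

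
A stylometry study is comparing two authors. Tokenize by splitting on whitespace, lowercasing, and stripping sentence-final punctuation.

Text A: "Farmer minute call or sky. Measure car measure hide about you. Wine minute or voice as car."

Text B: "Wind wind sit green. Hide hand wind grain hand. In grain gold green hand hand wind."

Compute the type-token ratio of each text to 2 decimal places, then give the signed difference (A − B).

TTR(A) = 13/17 = 0.76
TTR(B) = 8/16 = 0.50
Difference = 0.76 − 0.50 = 0.26

0.26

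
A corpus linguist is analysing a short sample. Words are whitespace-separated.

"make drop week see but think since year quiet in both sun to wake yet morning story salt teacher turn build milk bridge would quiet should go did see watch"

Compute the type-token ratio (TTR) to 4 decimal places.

N = 30 tokens, V = 28 types.
TTR = V / N = 28 / 30 = 0.9333

0.9333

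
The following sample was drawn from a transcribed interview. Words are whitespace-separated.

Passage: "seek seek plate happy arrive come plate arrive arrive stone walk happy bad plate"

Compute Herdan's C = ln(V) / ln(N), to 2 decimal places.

N = 14, V = 8.
ln(V) = 2.079442, ln(N) = 2.639057
C = 2.079442 / 2.639057 = 0.79

0.79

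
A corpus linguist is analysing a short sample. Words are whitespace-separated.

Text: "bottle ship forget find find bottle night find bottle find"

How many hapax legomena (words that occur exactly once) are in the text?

3

Frequencies: find:4, bottle:3, ship:1, forget:1, night:1
Hapax (freq=1): forget, night, ship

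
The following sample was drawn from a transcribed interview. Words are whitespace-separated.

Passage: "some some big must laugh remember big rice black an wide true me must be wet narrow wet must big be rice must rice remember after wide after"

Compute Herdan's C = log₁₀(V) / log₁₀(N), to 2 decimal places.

N = 28, V = 15.
log₁₀(V) = 1.176091, log₁₀(N) = 1.447158
C = 1.176091 / 1.447158 = 0.81

0.81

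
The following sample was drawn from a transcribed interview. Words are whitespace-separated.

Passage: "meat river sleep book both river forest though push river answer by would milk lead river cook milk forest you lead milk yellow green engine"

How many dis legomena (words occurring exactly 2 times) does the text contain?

2

Frequencies: river:4, milk:3, forest:2, lead:2, meat:1, sleep:1, book:1, both:1, though:1, push:1, answer:1, by:1, would:1, cook:1, you:1, yellow:1, green:1, engine:1
Words with frequency 2: forest, lead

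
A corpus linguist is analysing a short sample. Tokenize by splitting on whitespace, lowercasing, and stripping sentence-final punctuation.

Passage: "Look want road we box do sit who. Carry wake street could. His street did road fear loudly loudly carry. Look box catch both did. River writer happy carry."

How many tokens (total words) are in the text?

29

Tokens: look, want, road, we, box, do, sit, who, carry, wake, street, could, his, street, did, road, fear, loudly, loudly, carry, look, box, catch, both, did, river, writer, happy, carry
N = 29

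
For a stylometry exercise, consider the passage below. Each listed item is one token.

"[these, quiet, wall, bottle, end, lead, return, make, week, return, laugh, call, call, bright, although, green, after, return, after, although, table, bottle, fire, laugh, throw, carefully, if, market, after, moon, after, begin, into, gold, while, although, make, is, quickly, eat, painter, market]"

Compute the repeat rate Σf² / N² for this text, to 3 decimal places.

Frequencies: after:4, return:3, although:3, bottle:2, make:2, laugh:2, call:2, market:2, these:1, quiet:1, wall:1, end:1, lead:1, week:1, bright:1, green:1, table:1, fire:1, throw:1, carefully:1, … (10 more, each freq 1)
Σf² = 76; N² = 1764
Repeat rate = 76 / 1764 = 0.043

0.043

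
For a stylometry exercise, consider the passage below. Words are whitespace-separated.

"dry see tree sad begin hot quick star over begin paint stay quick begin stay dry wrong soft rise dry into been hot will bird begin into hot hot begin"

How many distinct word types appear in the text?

18

Distinct types: {been, begin, bird, dry, hot, into, over, paint, quick, rise, sad, see, soft, star, stay, tree, will, wrong}
V = 18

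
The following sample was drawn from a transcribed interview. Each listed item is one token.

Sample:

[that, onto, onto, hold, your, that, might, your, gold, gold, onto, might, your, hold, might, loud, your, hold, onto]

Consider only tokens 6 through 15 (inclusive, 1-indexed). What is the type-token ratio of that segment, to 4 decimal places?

0.6000

Segment tokens 6–15: that, might, your, gold, gold, onto, might, your, hold, might
Segment N = 10, segment V = 6.
TTR = 6 / 10 = 0.6000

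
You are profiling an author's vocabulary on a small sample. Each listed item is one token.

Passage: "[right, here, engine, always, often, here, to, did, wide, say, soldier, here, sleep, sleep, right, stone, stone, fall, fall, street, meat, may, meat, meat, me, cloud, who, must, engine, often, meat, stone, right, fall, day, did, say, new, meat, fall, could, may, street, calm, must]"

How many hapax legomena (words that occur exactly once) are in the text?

Frequencies: meat:5, fall:4, right:3, here:3, stone:3, engine:2, often:2, did:2, say:2, sleep:2, street:2, may:2, must:2, always:1, to:1, wide:1, soldier:1, me:1, cloud:1, who:1, … (4 more, each freq 1)
Hapax (freq=1): always, calm, cloud, could, day, me, new, soldier, to, who, wide

11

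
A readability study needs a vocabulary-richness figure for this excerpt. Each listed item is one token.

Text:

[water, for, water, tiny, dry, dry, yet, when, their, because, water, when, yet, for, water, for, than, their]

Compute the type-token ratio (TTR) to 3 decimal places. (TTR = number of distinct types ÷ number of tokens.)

N = 18 tokens, V = 9 types.
TTR = V / N = 9 / 18 = 0.500

0.500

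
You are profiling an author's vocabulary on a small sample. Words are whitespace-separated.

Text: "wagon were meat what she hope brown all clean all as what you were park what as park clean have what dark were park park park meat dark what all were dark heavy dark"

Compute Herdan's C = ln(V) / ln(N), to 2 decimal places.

0.77

N = 34, V = 15.
ln(V) = 2.708050, ln(N) = 3.526361
C = 2.708050 / 3.526361 = 0.77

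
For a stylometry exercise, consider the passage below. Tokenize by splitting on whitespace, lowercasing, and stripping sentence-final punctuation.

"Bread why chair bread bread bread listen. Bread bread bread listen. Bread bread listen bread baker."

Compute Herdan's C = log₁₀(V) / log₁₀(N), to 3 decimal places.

N = 16, V = 5.
log₁₀(V) = 0.698970, log₁₀(N) = 1.204120
C = 0.698970 / 1.204120 = 0.580

0.580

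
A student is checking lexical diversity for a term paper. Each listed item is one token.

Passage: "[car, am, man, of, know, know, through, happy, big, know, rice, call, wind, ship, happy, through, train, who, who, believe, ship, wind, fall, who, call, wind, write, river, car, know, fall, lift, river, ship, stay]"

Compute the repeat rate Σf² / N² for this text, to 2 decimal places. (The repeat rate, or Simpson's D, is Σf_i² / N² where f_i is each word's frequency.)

0.06

Frequencies: know:4, wind:3, ship:3, who:3, car:2, through:2, happy:2, call:2, fall:2, river:2, am:1, man:1, of:1, big:1, rice:1, train:1, believe:1, write:1, lift:1, stay:1
Σf² = 77; N² = 1225
Repeat rate = 77 / 1225 = 0.06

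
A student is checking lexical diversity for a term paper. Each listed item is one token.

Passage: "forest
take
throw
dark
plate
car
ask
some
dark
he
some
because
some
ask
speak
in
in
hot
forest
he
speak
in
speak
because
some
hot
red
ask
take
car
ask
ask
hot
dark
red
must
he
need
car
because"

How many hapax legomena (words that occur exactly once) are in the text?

Frequencies: ask:5, some:4, dark:3, car:3, he:3, because:3, speak:3, in:3, hot:3, forest:2, take:2, red:2, throw:1, plate:1, must:1, need:1
Hapax (freq=1): must, need, plate, throw

4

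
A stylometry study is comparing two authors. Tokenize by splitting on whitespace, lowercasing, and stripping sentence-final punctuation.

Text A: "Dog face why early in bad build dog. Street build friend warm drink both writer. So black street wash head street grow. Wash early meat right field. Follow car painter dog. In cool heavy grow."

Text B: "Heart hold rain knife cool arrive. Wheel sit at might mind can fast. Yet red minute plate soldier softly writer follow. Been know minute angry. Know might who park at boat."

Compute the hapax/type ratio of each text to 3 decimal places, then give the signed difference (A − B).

A: hapax=19, V=26, ratio=0.731
B: hapax=23, V=27, ratio=0.852
Difference = 0.731 − 0.852 = -0.121

-0.121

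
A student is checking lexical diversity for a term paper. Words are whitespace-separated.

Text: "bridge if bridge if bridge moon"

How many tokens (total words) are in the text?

6

Tokens: bridge, if, bridge, if, bridge, moon
N = 6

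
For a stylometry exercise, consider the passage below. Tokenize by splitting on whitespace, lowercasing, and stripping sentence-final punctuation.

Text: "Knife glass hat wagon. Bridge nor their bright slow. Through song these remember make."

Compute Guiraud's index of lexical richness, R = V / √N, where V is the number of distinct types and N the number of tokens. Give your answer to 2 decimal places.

3.74

N = 14, V = 14.
√N = 3.741657
R = 14 / 3.741657 = 3.74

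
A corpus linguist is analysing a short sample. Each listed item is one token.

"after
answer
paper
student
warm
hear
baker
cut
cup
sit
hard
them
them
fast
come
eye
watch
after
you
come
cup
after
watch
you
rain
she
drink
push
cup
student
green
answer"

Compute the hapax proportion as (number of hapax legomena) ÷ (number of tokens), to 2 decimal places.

Frequencies: after:3, cup:3, answer:2, student:2, them:2, come:2, watch:2, you:2, paper:1, warm:1, hear:1, baker:1, cut:1, sit:1, hard:1, fast:1, eye:1, rain:1, she:1, drink:1, … (2 more, each freq 1)
Hapax count = 14; token count = 32.
Ratio = 14 / 32 = 0.44

0.44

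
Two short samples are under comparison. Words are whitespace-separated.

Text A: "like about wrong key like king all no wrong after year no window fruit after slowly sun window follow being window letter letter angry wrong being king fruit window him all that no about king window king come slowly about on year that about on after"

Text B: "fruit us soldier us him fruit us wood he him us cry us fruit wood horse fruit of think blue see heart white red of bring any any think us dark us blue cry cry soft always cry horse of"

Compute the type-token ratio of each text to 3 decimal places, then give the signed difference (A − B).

-0.043

TTR(A) = 21/46 = 0.457
TTR(B) = 20/40 = 0.500
Difference = 0.457 − 0.500 = -0.043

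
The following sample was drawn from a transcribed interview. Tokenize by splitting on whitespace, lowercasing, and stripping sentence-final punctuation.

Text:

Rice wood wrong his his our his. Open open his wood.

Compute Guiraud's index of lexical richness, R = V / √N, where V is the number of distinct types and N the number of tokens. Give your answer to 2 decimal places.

1.81

N = 11, V = 6.
√N = 3.316625
R = 6 / 3.316625 = 1.81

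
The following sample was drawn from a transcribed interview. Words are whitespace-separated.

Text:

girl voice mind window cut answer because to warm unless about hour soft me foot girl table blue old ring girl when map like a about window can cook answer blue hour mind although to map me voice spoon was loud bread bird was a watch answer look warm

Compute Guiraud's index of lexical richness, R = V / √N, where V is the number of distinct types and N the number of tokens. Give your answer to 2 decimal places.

4.71

N = 49, V = 33.
√N = 7.000000
R = 33 / 7.000000 = 4.71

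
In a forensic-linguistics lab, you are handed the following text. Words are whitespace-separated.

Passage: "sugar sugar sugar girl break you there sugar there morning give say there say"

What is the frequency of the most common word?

Frequencies: sugar:4, there:3, say:2, girl:1, break:1, you:1, morning:1, give:1
Most common: 'sugar' with frequency 4.

4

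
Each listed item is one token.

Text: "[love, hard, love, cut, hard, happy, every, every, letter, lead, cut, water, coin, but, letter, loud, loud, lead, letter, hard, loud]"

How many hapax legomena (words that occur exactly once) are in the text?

4

Frequencies: hard:3, letter:3, loud:3, love:2, cut:2, every:2, lead:2, happy:1, water:1, coin:1, but:1
Hapax (freq=1): but, coin, happy, water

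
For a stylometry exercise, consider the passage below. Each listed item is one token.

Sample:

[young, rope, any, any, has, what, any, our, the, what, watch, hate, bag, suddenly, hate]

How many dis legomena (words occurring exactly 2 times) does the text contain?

Frequencies: any:3, what:2, hate:2, young:1, rope:1, has:1, our:1, the:1, watch:1, bag:1, suddenly:1
Words with frequency 2: hate, what

2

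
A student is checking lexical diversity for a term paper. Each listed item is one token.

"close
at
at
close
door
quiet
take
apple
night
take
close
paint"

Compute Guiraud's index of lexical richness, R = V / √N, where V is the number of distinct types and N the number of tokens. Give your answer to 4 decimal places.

N = 12, V = 8.
√N = 3.464102
R = 8 / 3.464102 = 2.3094

2.3094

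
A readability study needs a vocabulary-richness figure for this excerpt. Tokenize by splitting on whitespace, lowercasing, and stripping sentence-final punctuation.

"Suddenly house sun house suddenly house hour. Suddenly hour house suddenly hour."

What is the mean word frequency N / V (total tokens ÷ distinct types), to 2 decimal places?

N = 12 tokens, V = 4 types.
Mean frequency = N / V = 12 / 4 = 3.00

3.00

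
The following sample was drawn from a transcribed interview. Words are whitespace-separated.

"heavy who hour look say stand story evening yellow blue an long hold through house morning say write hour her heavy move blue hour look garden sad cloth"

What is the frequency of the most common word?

3

Frequencies: hour:3, heavy:2, look:2, say:2, blue:2, who:1, stand:1, story:1, evening:1, yellow:1, an:1, long:1, hold:1, through:1, house:1, morning:1, write:1, her:1, move:1, garden:1, … (2 more, each freq 1)
Most common: 'hour' with frequency 3.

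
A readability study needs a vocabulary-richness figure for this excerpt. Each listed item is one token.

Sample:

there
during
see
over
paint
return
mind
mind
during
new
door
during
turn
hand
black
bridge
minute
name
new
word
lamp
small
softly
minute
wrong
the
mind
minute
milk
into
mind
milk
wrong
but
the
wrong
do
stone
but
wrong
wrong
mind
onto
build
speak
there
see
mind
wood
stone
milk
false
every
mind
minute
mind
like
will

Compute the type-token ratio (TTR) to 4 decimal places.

N = 58 tokens, V = 34 types.
TTR = V / N = 34 / 58 = 0.5862

0.5862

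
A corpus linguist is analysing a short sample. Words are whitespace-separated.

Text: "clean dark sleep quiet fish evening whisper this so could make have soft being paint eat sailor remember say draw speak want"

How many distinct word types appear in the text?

22

Distinct types: {being, clean, could, dark, draw, eat, evening, fish, have, make, paint, quiet, remember, sailor, say, sleep, so, soft, speak, this, want, whisper}
V = 22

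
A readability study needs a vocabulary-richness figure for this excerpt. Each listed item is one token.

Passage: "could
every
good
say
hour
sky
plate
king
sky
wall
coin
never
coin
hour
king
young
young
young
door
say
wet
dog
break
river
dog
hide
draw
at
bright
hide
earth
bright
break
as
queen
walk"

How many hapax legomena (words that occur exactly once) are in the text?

Frequencies: young:3, say:2, hour:2, sky:2, king:2, coin:2, dog:2, break:2, hide:2, bright:2, could:1, every:1, good:1, plate:1, wall:1, never:1, door:1, wet:1, river:1, draw:1, … (5 more, each freq 1)
Hapax (freq=1): as, at, could, door, draw, earth, every, good, never, plate, queen, river, walk, wall, wet

15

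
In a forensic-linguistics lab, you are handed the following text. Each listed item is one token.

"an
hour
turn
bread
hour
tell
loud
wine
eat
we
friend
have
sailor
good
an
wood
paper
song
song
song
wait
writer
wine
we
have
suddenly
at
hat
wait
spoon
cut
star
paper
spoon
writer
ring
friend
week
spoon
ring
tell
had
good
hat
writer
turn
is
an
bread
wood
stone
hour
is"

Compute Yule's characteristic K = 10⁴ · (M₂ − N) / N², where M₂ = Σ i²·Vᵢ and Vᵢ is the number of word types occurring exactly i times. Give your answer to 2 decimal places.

206.48

Frequencies: an:3, hour:3, song:3, writer:3, spoon:3, turn:2, bread:2, tell:2, wine:2, we:2, friend:2, have:2, good:2, wood:2, paper:2, wait:2, hat:2, ring:2, is:2, loud:1, … (9 more, each freq 1)
N = 53. Frequency spectrum: V_1=10, V_2=14, V_3=5
M₂ = 1²·10 + 2²·14 + 3²·5 = 111
K = 10000 × (111 − 53) / 53² = 206.48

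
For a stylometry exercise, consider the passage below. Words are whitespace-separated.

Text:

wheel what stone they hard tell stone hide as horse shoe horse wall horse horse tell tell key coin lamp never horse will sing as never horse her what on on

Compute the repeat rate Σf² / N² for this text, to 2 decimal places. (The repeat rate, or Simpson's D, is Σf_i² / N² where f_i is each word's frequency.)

Frequencies: horse:6, tell:3, what:2, stone:2, as:2, never:2, on:2, wheel:1, they:1, hard:1, hide:1, shoe:1, wall:1, key:1, coin:1, lamp:1, will:1, sing:1, her:1
Σf² = 77; N² = 961
Repeat rate = 77 / 961 = 0.08

0.08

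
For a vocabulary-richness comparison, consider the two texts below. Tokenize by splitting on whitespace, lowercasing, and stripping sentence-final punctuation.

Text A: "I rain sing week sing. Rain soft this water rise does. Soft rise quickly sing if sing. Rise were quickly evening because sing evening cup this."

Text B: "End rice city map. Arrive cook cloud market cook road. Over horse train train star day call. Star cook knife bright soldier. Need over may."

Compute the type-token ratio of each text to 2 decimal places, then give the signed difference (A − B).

TTR(A) = 15/26 = 0.58
TTR(B) = 20/25 = 0.80
Difference = 0.58 − 0.80 = -0.22

-0.22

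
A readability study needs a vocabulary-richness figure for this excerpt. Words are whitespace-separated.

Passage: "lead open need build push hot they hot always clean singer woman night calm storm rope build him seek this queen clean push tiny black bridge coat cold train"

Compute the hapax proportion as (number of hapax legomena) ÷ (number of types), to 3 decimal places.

0.840

Frequencies: build:2, push:2, hot:2, clean:2, lead:1, open:1, need:1, they:1, always:1, singer:1, woman:1, night:1, calm:1, storm:1, rope:1, him:1, seek:1, this:1, queen:1, tiny:1, … (5 more, each freq 1)
Hapax count = 21; type count = 25.
Ratio = 21 / 25 = 0.840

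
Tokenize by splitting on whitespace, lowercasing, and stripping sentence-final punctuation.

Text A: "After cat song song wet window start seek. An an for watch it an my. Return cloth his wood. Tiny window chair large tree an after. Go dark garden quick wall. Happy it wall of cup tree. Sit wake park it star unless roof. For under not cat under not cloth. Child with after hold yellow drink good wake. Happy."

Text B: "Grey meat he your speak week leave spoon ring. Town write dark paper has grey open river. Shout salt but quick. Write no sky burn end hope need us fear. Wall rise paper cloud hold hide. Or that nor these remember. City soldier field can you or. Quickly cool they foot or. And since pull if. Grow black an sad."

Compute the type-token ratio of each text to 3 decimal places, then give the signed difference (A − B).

-0.217

TTR(A) = 42/60 = 0.700
TTR(B) = 55/60 = 0.917
Difference = 0.700 − 0.917 = -0.217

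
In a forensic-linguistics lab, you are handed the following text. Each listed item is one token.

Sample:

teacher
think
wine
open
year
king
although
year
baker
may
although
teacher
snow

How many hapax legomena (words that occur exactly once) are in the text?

Frequencies: teacher:2, year:2, although:2, think:1, wine:1, open:1, king:1, baker:1, may:1, snow:1
Hapax (freq=1): baker, king, may, open, snow, think, wine

7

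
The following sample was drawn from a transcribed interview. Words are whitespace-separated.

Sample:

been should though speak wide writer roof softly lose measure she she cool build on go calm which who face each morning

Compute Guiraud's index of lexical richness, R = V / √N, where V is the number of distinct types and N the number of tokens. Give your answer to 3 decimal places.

4.477

N = 22, V = 21.
√N = 4.690416
R = 21 / 4.690416 = 4.477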